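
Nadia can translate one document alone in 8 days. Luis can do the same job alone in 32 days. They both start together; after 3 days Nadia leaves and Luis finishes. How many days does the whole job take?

In the first 3 days the combined rate is 5/32, so 15/32 of the job is done, leaving 17/32.
After Nadia leaves the rate is 1/32 per day; the remaining 17/32 takes 17 days.
Total = 3 + 17 = 20 days.

20 days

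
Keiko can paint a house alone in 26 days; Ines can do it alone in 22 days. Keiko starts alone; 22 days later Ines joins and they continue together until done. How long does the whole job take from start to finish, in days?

143/6 days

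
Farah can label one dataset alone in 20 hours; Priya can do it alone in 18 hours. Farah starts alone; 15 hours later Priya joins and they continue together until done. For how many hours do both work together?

45/19 hours

In 15 hours Farah does 15/20 = 3/4 of the job, leaving 1/4.
Farah and Priya together work at 19/180 per hour, so finishing takes 1/4 ÷ 19/180 = 45/19 hours.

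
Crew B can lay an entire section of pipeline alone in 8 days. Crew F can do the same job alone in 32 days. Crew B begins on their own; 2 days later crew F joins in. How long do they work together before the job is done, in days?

In the first 2 days crew B alone does 2/8 = 1/4 of the job, leaving 3/4.
Once everyone is working, combined rate: 1/8 + 1/32 = (4 + 1)/32 = 5/32 per day.
Remaining 3/4 at 5/32 per day takes 24/5 days.

24/5 days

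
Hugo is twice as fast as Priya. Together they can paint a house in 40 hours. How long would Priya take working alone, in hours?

120 hours

Let Priya's rate be r; then Hugo's rate is 2r, so together (2 + 1)r = 3r = 1/40.
Thus r = 1/120 per hour.
Priya alone: 120 hours; Hugo alone: 60 hours.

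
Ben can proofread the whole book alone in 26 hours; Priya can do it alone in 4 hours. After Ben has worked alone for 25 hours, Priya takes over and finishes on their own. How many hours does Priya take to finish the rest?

2/13 hours

In 25 hours Ben does 25/26 of the job, leaving 1/26.
Priya works at 1/4 per hour, so finishing takes 1/26 ÷ 1/4 = 2/13 hours.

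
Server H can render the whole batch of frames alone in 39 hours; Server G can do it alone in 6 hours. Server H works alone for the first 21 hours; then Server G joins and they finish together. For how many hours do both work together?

12/5 hours

In 21 hours Server H does 21/39 = 7/13 of the job, leaving 6/13.
Server H and Server G together work at 5/26 per hour, so finishing takes 6/13 ÷ 5/26 = 12/5 hours.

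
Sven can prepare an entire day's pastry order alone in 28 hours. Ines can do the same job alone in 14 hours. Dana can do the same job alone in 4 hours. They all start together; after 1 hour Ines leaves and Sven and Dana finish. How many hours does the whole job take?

13/4 hours

In the first 1 hour the combined rate is 5/14, so 5/14 of the job is done, leaving 9/14.
After Ines leaves the rate is 2/7 per hour; the remaining 9/14 takes 9/4 hours.
Total = 1 + 9/4 = 13/4 hours.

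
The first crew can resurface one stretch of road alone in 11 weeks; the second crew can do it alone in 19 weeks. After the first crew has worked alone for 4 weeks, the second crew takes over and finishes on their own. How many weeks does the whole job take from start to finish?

177/11 weeks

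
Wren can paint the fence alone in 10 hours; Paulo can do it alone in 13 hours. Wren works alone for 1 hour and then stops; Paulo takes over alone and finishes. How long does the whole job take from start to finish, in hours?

127/10 hours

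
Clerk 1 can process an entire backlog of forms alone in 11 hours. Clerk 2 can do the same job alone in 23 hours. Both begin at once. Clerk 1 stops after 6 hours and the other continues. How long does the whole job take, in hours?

In the first 6 hours the combined rate is 34/253, so 204/253 of the job is done, leaving 49/253.
After Clerk 1 leaves the rate is 1/23 per hour; the remaining 49/253 takes 49/11 hours.
Total = 6 + 49/11 = 115/11 hours.

115/11 hours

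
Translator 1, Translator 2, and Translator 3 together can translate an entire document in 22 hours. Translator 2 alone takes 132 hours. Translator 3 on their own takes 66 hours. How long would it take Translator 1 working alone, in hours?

44 hours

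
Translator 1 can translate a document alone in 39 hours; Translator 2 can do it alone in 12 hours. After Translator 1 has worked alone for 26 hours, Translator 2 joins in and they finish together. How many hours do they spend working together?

52/17 hours

In 26 hours Translator 1 does 26/39 = 2/3 of the job, leaving 1/3.
Translator 1 and Translator 2 together work at 17/156 per hour, so finishing takes 1/3 ÷ 17/156 = 52/17 hours.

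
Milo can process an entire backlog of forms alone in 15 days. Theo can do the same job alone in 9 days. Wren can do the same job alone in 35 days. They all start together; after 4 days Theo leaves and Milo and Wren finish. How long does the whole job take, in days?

35/6 days

In the first 4 days the combined rate is 13/63, so 52/63 of the job is done, leaving 11/63.
After Theo leaves the rate is 2/21 per day; the remaining 11/63 takes 11/6 days.
Total = 4 + 11/6 = 35/6 days.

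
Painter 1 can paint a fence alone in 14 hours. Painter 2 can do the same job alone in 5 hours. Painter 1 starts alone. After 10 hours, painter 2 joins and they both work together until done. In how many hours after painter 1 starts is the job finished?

In the first 10 hours painter 1 alone does 10/14 = 5/7 of the job, leaving 2/7.
Once everyone is working, combined rate: 1/14 + 1/5 = (5 + 14)/70 = 19/70 per hour.
Remaining 2/7 at 19/70 per hour takes 20/19 hours.
Total from the start = 10 + 20/19 = 210/19 hours.

210/19 hours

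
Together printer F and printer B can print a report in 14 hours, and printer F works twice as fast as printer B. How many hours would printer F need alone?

Let printer B's rate be r; then printer F's rate is 2r, so together (2 + 1)r = 3r = 1/14.
Thus r = 1/42 per hour.
Printer B alone: 42 hours; printer F alone: 21 hours.

21 hours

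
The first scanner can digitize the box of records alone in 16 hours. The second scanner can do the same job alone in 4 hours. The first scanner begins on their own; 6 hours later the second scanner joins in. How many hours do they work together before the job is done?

In the first 6 hours the first scanner alone does 6/16 = 3/8 of the job, leaving 5/8.
Once everyone is working, combined rate: 1/16 + 1/4 = (1 + 4)/16 = 5/16 per hour.
Remaining 5/8 at 5/16 per hour takes 2 hours.

2 hours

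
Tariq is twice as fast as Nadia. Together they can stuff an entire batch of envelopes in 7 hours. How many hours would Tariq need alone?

21/2 hours

Let Nadia's rate be r; then Tariq's rate is 2r, so together (2 + 1)r = 3r = 1/7.
Thus r = 1/21 per hour.
Nadia alone: 21 hours; Tariq alone: 21/2 hours.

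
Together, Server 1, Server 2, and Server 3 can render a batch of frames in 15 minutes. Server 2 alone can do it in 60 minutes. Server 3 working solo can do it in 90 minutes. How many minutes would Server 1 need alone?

180/7 minutes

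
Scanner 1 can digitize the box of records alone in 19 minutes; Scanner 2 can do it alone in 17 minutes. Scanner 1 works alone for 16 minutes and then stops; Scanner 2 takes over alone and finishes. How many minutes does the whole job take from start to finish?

In 16 minutes Scanner 1 does 16/19 of the job, leaving 3/19.
Scanner 2 works at 1/17 per minute, so finishing takes 3/19 ÷ 1/17 = 51/19 minutes.
Total time = 16 + 51/19 = 355/19 minutes.

355/19 minutes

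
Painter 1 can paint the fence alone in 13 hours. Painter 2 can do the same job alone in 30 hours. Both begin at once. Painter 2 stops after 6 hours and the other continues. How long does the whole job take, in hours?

In the first 6 hours the combined rate is 43/390, so 43/65 of the job is done, leaving 22/65.
After painter 2 leaves the rate is 1/13 per hour; the remaining 22/65 takes 22/5 hours.
Total = 6 + 22/5 = 52/5 hours.

52/5 hours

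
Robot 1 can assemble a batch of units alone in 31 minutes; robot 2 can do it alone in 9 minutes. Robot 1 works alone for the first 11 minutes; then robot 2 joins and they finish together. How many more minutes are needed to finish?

9/2 minutes

In 11 minutes robot 1 does 11/31 of the job, leaving 20/31.
Robot 1 and robot 2 together work at 40/279 per minute, so finishing takes 20/31 ÷ 40/279 = 9/2 minutes.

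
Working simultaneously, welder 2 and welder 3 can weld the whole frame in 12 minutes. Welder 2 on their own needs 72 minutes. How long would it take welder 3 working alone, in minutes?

72/5 minutes

Combined rate is 1/12 per minute.
Known contribution: 1/72 per minute.
So welder 3's rate is 1/12 − 1/72 = 5/72, meaning 72/5 minutes alone.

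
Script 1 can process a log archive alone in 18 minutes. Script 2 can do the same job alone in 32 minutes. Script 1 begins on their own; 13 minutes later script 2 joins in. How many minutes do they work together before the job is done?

16/5 minutes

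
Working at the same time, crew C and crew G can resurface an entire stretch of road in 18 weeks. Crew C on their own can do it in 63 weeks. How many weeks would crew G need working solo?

Combined rate is 1/18 per week.
Known contribution: 1/63 per week.
So crew G's rate is 1/18 − 1/63 = 5/126, meaning 126/5 weeks alone.

126/5 weeks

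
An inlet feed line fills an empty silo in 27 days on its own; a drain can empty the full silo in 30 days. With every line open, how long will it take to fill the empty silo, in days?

270 days

Net rate = 1/27 − 1/30 = (10 − 9)/270 = 1/270 per day.
Filling time = 1 ÷ (1/270) = 270 days.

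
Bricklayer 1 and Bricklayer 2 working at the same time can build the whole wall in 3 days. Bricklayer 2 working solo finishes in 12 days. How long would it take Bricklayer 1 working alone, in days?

4 days

Combined rate is 1/3 per day.
Known contribution: 1/12 per day.
So Bricklayer 1's rate is 1/3 − 1/12 = 1/4, meaning 4 days alone.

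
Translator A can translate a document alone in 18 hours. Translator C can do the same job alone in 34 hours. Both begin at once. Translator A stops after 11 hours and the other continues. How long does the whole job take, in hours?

119/9 hours

In the first 11 hours the combined rate is 13/153, so 143/153 of the job is done, leaving 10/153.
After translator A leaves the rate is 1/34 per hour; the remaining 10/153 takes 20/9 hours.
Total = 11 + 20/9 = 119/9 hours.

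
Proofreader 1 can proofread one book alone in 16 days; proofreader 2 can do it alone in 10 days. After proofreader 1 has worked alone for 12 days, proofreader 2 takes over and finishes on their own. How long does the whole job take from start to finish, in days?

29/2 days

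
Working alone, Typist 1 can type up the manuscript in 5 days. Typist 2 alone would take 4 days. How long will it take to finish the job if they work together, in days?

Combined rate: 1/5 + 1/4 = (4 + 5)/20 = 9/20 per day.
Time = 1 ÷ (9/20) = 20/9 days.

20/9 days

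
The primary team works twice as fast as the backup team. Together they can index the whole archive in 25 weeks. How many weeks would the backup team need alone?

Let the backup team's rate be r; then the primary team's rate is 2r, so together (2 + 1)r = 3r = 1/25.
Thus r = 1/75 per week.
The backup team alone: 75 weeks; the primary team alone: 75/2 weeks.

75 weeks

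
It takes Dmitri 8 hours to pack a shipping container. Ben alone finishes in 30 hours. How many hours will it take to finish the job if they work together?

With two workers the combined time is the product over the sum: 8·30/(8+30) = 240/38 = 120/19 hours.

120/19 hours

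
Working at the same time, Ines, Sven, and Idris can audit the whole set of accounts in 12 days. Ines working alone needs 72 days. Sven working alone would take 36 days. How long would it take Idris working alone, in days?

24 days

Combined rate is 1/12 per day.
Known contribution: 1/72 + 1/36 = (1 + 2)/72 = 3/72 = 1/24 per day.
So Idris's rate is 1/12 − 1/24 = 1/24, meaning 24 days alone.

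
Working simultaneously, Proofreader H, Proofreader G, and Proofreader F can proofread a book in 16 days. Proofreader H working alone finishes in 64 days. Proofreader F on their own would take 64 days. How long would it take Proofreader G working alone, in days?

32 days

Combined rate is 1/16 per day.
Known contribution: 1/64 + 1/64 = (1 + 1)/64 = 2/64 = 1/32 per day.
So Proofreader G's rate is 1/16 − 1/32 = 1/32, meaning 32 days alone.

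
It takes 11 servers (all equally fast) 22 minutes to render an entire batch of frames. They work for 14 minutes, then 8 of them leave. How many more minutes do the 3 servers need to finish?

One server does 1/242 of the job per minute.
After 14 minutes with 11 servers, 7/11 is done (4/11 left).
With 3 servers the rate is 3/242, so the rest takes 4/11 ÷ 3/242 = 88/3 minutes.

88/3 minutes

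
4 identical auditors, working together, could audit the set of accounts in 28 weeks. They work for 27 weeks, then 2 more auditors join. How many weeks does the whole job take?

One auditor does 1/112 of the job per week.
After 27 weeks with 4 auditors, 27/28 is done (1/28 left).
With 6 auditors the rate is 6/112 = 3/56, so the rest takes 1/28 ÷ 3/56 = 2/3 weeks.
Total = 27 + 2/3 = 83/3 weeks.

83/3 weeks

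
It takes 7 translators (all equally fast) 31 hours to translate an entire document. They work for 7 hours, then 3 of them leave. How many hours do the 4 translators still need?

42 hours

One translator does 1/217 of the job per hour.
After 7 hours with 7 translators, 7/31 is done (24/31 left).
With 4 translators the rate is 4/217, so the rest takes 24/31 ÷ 4/217 = 42 hours.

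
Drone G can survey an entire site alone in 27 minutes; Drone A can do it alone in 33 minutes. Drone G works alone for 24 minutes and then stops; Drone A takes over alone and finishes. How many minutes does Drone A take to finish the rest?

11/3 minutes

In 24 minutes Drone G does 24/27 = 8/9 of the job, leaving 1/9.
Drone A works at 1/33 per minute, so finishing takes 1/9 ÷ 1/33 = 11/3 minutes.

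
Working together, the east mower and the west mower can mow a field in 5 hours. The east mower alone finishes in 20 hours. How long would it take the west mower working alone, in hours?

20/3 hours

Combined rate is 1/5 per hour.
Known contribution: 1/20 per hour.
So the west mower's rate is 1/5 − 1/20 = 3/20, meaning 20/3 hours alone.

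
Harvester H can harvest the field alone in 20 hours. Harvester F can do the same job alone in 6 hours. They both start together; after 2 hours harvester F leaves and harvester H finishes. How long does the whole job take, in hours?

In the first 2 hours the combined rate is 13/60, so 13/30 of the job is done, leaving 17/30.
After harvester F leaves the rate is 1/20 per hour; the remaining 17/30 takes 34/3 hours.
Total = 2 + 34/3 = 40/3 hours.

40/3 hours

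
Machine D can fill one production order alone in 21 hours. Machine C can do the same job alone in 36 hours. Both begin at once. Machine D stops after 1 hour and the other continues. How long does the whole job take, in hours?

240/7 hours

In the first 1 hour the combined rate is 19/252, so 19/252 of the job is done, leaving 233/252.
After Machine D leaves the rate is 1/36 per hour; the remaining 233/252 takes 233/7 hours.
Total = 1 + 233/7 = 240/7 hours.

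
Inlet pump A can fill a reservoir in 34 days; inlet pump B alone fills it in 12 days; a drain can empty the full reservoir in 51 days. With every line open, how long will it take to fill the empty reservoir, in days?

204/19 days

Net rate = 1/34 + 1/12 − 1/51 = (6 + 17 − 4)/204 = 19/204 per day.
Filling time = 1 ÷ (19/204) = 204/19 days.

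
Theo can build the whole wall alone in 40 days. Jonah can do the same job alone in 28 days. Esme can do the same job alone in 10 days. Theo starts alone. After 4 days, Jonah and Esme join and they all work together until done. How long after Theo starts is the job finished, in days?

In the first 4 days Theo alone does 4/40 = 1/10 of the job, leaving 9/10.
Once everyone is working, combined rate: 1/40 + 1/28 + 1/10 = (7 + 10 + 28)/280 = 45/280 = 9/56 per day.
Remaining 9/10 at 9/56 per day takes 28/5 days.
Total from the start = 4 + 28/5 = 48/5 days.

48/5 days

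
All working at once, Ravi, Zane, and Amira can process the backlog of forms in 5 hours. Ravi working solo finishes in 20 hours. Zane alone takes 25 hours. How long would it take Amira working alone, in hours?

100/11 hours

Combined rate is 1/5 per hour.
Known contribution: 1/20 + 1/25 = (5 + 4)/100 = 9/100 per hour.
So Amira's rate is 1/5 − 9/100 = 11/100, meaning 100/11 hours alone.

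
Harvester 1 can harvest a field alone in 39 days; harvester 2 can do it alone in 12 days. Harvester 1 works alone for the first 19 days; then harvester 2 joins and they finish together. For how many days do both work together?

In 19 days harvester 1 does 19/39 of the job, leaving 20/39.
Harvester 1 and harvester 2 together work at 17/156 per day, so finishing takes 20/39 ÷ 17/156 = 80/17 days.

80/17 days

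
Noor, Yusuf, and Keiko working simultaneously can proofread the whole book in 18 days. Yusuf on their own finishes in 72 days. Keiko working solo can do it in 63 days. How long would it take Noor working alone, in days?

504/13 days

Combined rate is 1/18 per day.
Known contribution: 1/72 + 1/63 = (7 + 8)/504 = 15/504 = 5/168 per day.
So Noor's rate is 1/18 − 5/168 = 13/504, meaning 504/13 days alone.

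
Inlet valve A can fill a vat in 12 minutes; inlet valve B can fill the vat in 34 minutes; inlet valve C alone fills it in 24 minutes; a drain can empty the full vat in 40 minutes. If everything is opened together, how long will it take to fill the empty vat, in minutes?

85/11 minutes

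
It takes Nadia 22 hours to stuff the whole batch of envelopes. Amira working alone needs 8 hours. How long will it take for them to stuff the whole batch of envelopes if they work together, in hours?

88/15 hours

With two workers the combined time is the product over the sum: 22·8/(22+8) = 176/30 = 88/15 hours.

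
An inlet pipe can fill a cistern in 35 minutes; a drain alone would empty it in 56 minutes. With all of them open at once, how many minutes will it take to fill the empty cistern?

Net rate = 1/35 − 1/56 = (8 − 5)/280 = 3/280 per minute.
Filling time = 1 ÷ (3/280) = 280/3 minutes.

280/3 minutes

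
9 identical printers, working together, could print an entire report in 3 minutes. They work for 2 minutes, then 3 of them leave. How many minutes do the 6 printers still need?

One printer does 1/27 of the job per minute.
After 2 minutes with 9 printers, 2/3 is done (1/3 left).
With 6 printers the rate is 6/27 = 2/9, so the rest takes 1/3 ÷ 2/9 = 3/2 minutes.

3/2 minutes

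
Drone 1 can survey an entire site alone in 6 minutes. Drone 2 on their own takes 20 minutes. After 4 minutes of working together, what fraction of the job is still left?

2/15

Combined rate: 1/6 + 1/20 = (10 + 3)/60 = 13/60 per minute.
In 4 minutes they complete 4·13/60 = 13/15 of the job.
So 2/15 remains.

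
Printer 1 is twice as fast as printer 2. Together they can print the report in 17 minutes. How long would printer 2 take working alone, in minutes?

51 minutes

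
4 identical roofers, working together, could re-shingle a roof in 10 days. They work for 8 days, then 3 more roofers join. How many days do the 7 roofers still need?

8/7 days

One roofer does 1/40 of the job per day.
After 8 days with 4 roofers, 4/5 is done (1/5 left).
With 7 roofers the rate is 7/40, so the rest takes 1/5 ÷ 7/40 = 8/7 days.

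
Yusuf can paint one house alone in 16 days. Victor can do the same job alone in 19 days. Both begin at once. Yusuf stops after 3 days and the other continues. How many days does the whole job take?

247/16 days

In the first 3 days the combined rate is 35/304, so 105/304 of the job is done, leaving 199/304.
After Yusuf leaves the rate is 1/19 per day; the remaining 199/304 takes 199/16 days.
Total = 3 + 199/16 = 247/16 days.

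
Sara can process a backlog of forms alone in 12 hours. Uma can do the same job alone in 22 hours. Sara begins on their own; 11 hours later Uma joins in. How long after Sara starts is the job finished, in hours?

198/17 hours

In the first 11 hours Sara alone does 11/12 of the job, leaving 1/12.
Once everyone is working, combined rate: 1/12 + 1/22 = (11 + 6)/132 = 17/132 per hour.
Remaining 1/12 at 17/132 per hour takes 11/17 hours.
Total from the start = 11 + 11/17 = 198/17 hours.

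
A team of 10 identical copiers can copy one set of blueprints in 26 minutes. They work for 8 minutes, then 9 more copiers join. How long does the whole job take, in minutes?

332/19 minutes

One copier does 1/260 of the job per minute.
After 8 minutes with 10 copiers, 4/13 is done (9/13 left).
With 19 copiers the rate is 19/260, so the rest takes 9/13 ÷ 19/260 = 180/19 minutes.
Total = 8 + 180/19 = 332/19 minutes.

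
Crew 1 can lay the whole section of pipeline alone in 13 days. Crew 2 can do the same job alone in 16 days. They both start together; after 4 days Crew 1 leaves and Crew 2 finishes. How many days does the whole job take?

In the first 4 days the combined rate is 29/208, so 29/52 of the job is done, leaving 23/52.
After Crew 1 leaves the rate is 1/16 per day; the remaining 23/52 takes 92/13 days.
Total = 4 + 92/13 = 144/13 days.

144/13 days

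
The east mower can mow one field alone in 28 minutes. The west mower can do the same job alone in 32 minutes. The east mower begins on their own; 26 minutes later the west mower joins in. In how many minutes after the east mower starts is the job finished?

406/15 minutes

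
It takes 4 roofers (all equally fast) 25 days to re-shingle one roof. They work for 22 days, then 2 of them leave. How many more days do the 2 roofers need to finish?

6 days

One roofer does 1/100 of the job per day.
After 22 days with 4 roofers, 22/25 is done (3/25 left).
With 2 roofers the rate is 2/100 = 1/50, so the rest takes 3/25 ÷ 1/50 = 6 days.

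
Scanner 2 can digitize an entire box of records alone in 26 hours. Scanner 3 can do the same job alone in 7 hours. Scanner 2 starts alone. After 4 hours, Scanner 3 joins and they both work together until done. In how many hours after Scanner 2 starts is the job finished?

26/3 hours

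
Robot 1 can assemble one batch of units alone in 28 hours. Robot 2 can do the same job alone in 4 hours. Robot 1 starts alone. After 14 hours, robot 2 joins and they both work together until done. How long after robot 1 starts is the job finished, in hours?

63/4 hours

In the first 14 hours robot 1 alone does 14/28 = 1/2 of the job, leaving 1/2.
Once everyone is working, combined rate: 1/28 + 1/4 = (1 + 7)/28 = 8/28 = 2/7 per hour.
Remaining 1/2 at 2/7 per hour takes 7/4 hours.
Total from the start = 14 + 7/4 = 63/4 hours.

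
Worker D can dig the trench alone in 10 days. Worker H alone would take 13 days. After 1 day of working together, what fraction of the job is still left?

107/130

Combined rate: 1/10 + 1/13 = (13 + 10)/130 = 23/130 per day.
In 1 day they complete 1·23/130 = 23/130 of the job.
So 107/130 remains.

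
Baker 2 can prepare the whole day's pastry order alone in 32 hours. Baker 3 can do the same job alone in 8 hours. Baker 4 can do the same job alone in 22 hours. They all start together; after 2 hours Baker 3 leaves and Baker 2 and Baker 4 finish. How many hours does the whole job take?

88/9 hours

In the first 2 hours the combined rate is 71/352, so 71/176 of the job is done, leaving 105/176.
After Baker 3 leaves the rate is 27/352 per hour; the remaining 105/176 takes 70/9 hours.
Total = 2 + 70/9 = 88/9 hours.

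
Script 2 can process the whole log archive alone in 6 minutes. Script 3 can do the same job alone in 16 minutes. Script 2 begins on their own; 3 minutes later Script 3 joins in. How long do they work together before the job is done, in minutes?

In the first 3 minutes Script 2 alone does 3/6 = 1/2 of the job, leaving 1/2.
Once everyone is working, combined rate: 1/6 + 1/16 = (8 + 3)/48 = 11/48 per minute.
Remaining 1/2 at 11/48 per minute takes 24/11 minutes.

24/11 minutes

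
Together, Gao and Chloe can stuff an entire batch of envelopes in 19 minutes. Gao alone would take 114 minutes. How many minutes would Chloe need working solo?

Combined rate is 1/19 per minute.
Known contribution: 1/114 per minute.
So Chloe's rate is 1/19 − 1/114 = 5/114, meaning 114/5 minutes alone.

114/5 minutes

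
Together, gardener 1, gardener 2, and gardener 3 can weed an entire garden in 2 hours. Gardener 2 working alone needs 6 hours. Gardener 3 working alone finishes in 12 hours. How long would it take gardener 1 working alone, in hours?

4 hours

Combined rate is 1/2 per hour.
Known contribution: 1/6 + 1/12 = (2 + 1)/12 = 3/12 = 1/4 per hour.
So gardener 1's rate is 1/2 − 1/4 = 1/4, meaning 4 hours alone.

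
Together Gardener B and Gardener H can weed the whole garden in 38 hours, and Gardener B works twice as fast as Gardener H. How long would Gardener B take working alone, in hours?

Let Gardener H's rate be r; then Gardener B's rate is 2r, so together (2 + 1)r = 3r = 1/38.
Thus r = 1/114 per hour.
Gardener H alone: 114 hours; Gardener B alone: 57 hours.

57 hours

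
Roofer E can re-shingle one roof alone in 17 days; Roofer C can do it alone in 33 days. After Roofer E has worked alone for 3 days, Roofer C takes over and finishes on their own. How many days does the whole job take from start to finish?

513/17 days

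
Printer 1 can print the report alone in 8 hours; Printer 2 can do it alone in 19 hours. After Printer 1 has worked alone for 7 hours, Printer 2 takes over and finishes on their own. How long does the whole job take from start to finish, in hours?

75/8 hours

In 7 hours Printer 1 does 7/8 of the job, leaving 1/8.
Printer 2 works at 1/19 per hour, so finishing takes 1/8 ÷ 1/19 = 19/8 hours.
Total time = 7 + 19/8 = 75/8 hours.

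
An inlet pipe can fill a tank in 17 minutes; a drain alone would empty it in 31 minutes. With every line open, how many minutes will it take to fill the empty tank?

527/14 minutes

Net rate = 1/17 − 1/31 = (31 − 17)/527 = 14/527 per minute.
Filling time = 1 ÷ (14/527) = 527/14 minutes.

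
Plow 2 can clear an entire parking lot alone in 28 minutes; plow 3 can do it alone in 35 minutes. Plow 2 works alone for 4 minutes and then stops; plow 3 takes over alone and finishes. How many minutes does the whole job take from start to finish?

34 minutes

In 4 minutes plow 2 does 4/28 = 1/7 of the job, leaving 6/7.
Plow 3 works at 1/35 per minute, so finishing takes 6/7 ÷ 1/35 = 30 minutes.
Total time = 4 + 30 = 34 minutes.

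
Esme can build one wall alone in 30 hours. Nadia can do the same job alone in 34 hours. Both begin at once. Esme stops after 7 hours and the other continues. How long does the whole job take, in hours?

In the first 7 hours the combined rate is 16/255, so 112/255 of the job is done, leaving 143/255.
After Esme leaves the rate is 1/34 per hour; the remaining 143/255 takes 286/15 hours.
Total = 7 + 286/15 = 391/15 hours.

391/15 hours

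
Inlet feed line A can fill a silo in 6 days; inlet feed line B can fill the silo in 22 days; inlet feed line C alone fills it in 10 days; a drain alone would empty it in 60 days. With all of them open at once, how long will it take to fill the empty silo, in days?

44/13 days

Net rate = 1/6 + 1/22 + 1/10 − 1/60 = (110 + 30 + 66 − 11)/660 = 195/660 = 13/44 per day.
Filling time = 1 ÷ (13/44) = 44/13 days.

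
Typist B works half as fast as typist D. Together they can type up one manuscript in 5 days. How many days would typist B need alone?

15 days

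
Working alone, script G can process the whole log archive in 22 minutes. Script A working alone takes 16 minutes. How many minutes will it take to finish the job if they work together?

176/19 minutes

Combined rate: 1/22 + 1/16 = (8 + 11)/176 = 19/176 per minute.
Time = 1 ÷ (19/176) = 176/19 minutes.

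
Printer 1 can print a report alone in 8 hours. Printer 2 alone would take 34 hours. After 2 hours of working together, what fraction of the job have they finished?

Combined rate: 1/8 + 1/34 = (17 + 4)/136 = 21/136 per hour.
In 2 hours they complete 2·21/136 = 21/68 of the job.

21/68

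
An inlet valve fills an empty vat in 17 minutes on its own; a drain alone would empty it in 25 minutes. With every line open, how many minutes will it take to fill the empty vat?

425/8 minutes

Net rate = 1/17 − 1/25 = (25 − 17)/425 = 8/425 per minute.
Filling time = 1 ÷ (8/425) = 425/8 minutes.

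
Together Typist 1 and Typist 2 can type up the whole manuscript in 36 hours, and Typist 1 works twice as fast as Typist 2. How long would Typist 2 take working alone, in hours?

108 hours

Let Typist 2's rate be r; then Typist 1's rate is 2r, so together (2 + 1)r = 3r = 1/36.
Thus r = 1/108 per hour.
Typist 2 alone: 108 hours; Typist 1 alone: 54 hours.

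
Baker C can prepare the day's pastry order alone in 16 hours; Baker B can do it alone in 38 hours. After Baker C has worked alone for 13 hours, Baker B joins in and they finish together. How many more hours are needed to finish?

In 13 hours Baker C does 13/16 of the job, leaving 3/16.
Baker C and Baker B together work at 27/304 per hour, so finishing takes 3/16 ÷ 27/304 = 19/9 hours.

19/9 hours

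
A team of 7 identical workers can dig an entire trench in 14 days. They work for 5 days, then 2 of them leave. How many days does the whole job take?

One worker does 1/98 of the job per day.
After 5 days with 7 workers, 5/14 is done (9/14 left).
With 5 workers the rate is 5/98, so the rest takes 9/14 ÷ 5/98 = 63/5 days.
Total = 5 + 63/5 = 88/5 days.

88/5 days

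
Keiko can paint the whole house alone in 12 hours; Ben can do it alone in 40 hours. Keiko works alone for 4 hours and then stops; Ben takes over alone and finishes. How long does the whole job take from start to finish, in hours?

In 4 hours Keiko does 4/12 = 1/3 of the job, leaving 2/3.
Ben works at 1/40 per hour, so finishing takes 2/3 ÷ 1/40 = 80/3 hours.
Total time = 4 + 80/3 = 92/3 hours.

92/3 hours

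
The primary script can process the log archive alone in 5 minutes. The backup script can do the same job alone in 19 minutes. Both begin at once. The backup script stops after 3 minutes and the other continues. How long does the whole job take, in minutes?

In the first 3 minutes the combined rate is 24/95, so 72/95 of the job is done, leaving 23/95.
After the backup script leaves the rate is 1/5 per minute; the remaining 23/95 takes 23/19 minutes.
Total = 3 + 23/19 = 80/19 minutes.

80/19 minutes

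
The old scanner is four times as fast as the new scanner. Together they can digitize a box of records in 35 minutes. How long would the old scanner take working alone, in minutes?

175/4 minutes

Let the new scanner's rate be r; then the old scanner's rate is 4r, so together (4 + 1)r = 5r = 1/35.
Thus r = 1/175 per minute.
The new scanner alone: 175 minutes; the old scanner alone: 175/4 minutes.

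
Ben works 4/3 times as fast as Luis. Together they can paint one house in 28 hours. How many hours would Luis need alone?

196/3 hours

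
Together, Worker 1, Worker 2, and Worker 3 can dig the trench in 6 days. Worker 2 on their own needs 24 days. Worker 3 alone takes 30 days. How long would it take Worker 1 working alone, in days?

120/11 days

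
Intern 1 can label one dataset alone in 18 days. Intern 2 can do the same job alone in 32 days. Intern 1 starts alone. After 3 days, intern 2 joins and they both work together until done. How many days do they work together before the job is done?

48/5 days

In the first 3 days intern 1 alone does 3/18 = 1/6 of the job, leaving 5/6.
Once everyone is working, combined rate: 1/18 + 1/32 = (16 + 9)/288 = 25/288 per day.
Remaining 5/6 at 25/288 per day takes 48/5 days.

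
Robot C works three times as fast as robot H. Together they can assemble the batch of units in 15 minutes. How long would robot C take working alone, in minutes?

20 minutes

Let robot H's rate be r; then robot C's rate is 3r, so together (3 + 1)r = 4r = 1/15.
Thus r = 1/60 per minute.
Robot H alone: 60 minutes; robot C alone: 20 minutes.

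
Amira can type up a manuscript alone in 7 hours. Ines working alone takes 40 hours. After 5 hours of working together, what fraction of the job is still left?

9/56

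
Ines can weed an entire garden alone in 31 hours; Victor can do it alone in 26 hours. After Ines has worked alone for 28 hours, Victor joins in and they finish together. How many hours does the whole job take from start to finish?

558/19 hours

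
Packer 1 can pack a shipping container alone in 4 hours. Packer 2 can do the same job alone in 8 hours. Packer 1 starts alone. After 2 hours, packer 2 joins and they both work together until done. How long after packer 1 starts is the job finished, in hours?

In the first 2 hours packer 1 alone does 2/4 = 1/2 of the job, leaving 1/2.
Once everyone is working, combined rate: 1/4 + 1/8 = (2 + 1)/8 = 3/8 per hour.
Remaining 1/2 at 3/8 per hour takes 4/3 hours.
Total from the start = 2 + 4/3 = 10/3 hours.

10/3 hours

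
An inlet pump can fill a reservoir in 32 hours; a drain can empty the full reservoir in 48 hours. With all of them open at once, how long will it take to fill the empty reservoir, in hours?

Net rate = 1/32 − 1/48 = (3 − 2)/96 = 1/96 per hour.
Filling time = 1 ÷ (1/96) = 96 hours.

96 hours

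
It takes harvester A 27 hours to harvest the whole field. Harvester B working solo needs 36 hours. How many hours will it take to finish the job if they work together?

With two workers the combined time is the product over the sum: 27·36/(27+36) = 972/63 = 108/7 hours.

108/7 hours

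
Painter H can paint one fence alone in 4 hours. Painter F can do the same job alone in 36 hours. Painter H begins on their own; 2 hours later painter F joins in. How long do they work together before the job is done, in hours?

9/5 hours

In the first 2 hours painter H alone does 2/4 = 1/2 of the job, leaving 1/2.
Once everyone is working, combined rate: 1/4 + 1/36 = (9 + 1)/36 = 10/36 = 5/18 per hour.
Remaining 1/2 at 5/18 per hour takes 9/5 hours.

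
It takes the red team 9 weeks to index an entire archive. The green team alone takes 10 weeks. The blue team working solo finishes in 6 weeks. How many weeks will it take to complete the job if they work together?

Combined rate: 1/9 + 1/10 + 1/6 = (10 + 9 + 15)/90 = 34/90 = 17/45 per week.
Time = 1 ÷ (17/45) = 45/17 weeks.

45/17 weeks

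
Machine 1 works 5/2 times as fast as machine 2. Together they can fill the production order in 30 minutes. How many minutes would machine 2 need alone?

Let machine 2's rate be r; then machine 1's rate is (5/2)r, so together (5/2 + 1)r = (7/2)r = 1/30.
Thus r = 1/105 per minute.
Machine 2 alone: 105 minutes; machine 1 alone: 42 minutes.

105 minutes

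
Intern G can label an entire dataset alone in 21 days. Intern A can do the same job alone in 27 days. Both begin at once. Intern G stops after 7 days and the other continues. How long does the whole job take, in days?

18 days

In the first 7 days the combined rate is 16/189, so 16/27 of the job is done, leaving 11/27.
After Intern G leaves the rate is 1/27 per day; the remaining 11/27 takes 11 days.
Total = 7 + 11 = 18 days.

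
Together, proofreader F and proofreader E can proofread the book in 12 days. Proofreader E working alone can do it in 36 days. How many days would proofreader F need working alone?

18 days

Combined rate is 1/12 per day.
Known contribution: 1/36 per day.
So proofreader F's rate is 1/12 − 1/36 = 1/18, meaning 18 days alone.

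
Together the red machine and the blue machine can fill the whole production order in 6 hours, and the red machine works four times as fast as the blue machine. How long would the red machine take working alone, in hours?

15/2 hours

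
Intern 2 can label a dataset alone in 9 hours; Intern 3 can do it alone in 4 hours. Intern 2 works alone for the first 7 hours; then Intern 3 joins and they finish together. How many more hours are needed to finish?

In 7 hours Intern 2 does 7/9 of the job, leaving 2/9.
Intern 2 and Intern 3 together work at 13/36 per hour, so finishing takes 2/9 ÷ 13/36 = 8/13 hours.

8/13 hours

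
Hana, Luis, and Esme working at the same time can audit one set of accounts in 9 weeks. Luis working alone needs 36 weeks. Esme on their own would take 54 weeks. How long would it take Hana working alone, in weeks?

108/7 weeks

Combined rate is 1/9 per week.
Known contribution: 1/36 + 1/54 = (3 + 2)/108 = 5/108 per week.
So Hana's rate is 1/9 − 5/108 = 7/108, meaning 108/7 weeks alone.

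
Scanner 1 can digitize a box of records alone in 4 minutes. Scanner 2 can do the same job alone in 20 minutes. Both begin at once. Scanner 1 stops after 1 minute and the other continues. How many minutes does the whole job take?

15 minutes

In the first 1 minute the combined rate is 3/10, so 3/10 of the job is done, leaving 7/10.
After scanner 1 leaves the rate is 1/20 per minute; the remaining 7/10 takes 14 minutes.
Total = 1 + 14 = 15 minutes.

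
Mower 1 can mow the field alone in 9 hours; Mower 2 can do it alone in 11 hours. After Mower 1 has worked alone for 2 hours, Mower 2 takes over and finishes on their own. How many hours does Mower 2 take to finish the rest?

77/9 hours

In 2 hours Mower 1 does 2/9 of the job, leaving 7/9.
Mower 2 works at 1/11 per hour, so finishing takes 7/9 ÷ 1/11 = 77/9 hours.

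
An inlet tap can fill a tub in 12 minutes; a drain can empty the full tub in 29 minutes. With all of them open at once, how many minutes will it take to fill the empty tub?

Net rate = 1/12 − 1/29 = (29 − 12)/348 = 17/348 per minute.
Filling time = 1 ÷ (17/348) = 348/17 minutes.

348/17 minutes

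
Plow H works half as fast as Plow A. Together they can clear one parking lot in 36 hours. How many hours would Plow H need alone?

108 hours

Let Plow A's rate be r; then Plow H's rate is (1/2)r, so together (1/2 + 1)r = (3/2)r = 1/36.
Thus r = 1/54 per hour.
Plow A alone: 54 hours; Plow H alone: 108 hours.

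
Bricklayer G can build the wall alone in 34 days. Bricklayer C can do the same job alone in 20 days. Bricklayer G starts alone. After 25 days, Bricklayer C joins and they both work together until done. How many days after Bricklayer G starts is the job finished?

In the first 25 days Bricklayer G alone does 25/34 of the job, leaving 9/34.
Once everyone is working, combined rate: 1/34 + 1/20 = (10 + 17)/340 = 27/340 per day.
Remaining 9/34 at 27/340 per day takes 10/3 days.
Total from the start = 25 + 10/3 = 85/3 days.

85/3 days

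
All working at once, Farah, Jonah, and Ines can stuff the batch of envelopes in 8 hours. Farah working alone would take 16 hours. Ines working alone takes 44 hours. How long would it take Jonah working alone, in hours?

176/7 hours

Combined rate is 1/8 per hour.
Known contribution: 1/16 + 1/44 = (11 + 4)/176 = 15/176 per hour.
So Jonah's rate is 1/8 − 15/176 = 7/176, meaning 176/7 hours alone.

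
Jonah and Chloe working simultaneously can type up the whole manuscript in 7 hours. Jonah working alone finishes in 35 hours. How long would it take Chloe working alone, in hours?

35/4 hours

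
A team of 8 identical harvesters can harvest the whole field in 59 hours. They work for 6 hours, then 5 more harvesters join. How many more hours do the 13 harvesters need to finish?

One harvester does 1/472 of the job per hour.
After 6 hours with 8 harvesters, 6/59 is done (53/59 left).
With 13 harvesters the rate is 13/472, so the rest takes 53/59 ÷ 13/472 = 424/13 hours.

424/13 hours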